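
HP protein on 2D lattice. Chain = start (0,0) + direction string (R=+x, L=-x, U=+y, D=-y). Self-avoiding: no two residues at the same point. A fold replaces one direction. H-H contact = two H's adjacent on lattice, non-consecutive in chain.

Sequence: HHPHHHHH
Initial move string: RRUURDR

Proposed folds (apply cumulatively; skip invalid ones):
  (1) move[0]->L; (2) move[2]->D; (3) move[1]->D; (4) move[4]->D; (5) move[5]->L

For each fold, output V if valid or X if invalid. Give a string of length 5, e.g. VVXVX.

Initial: RRUURDR -> [(0, 0), (1, 0), (2, 0), (2, 1), (2, 2), (3, 2), (3, 1), (4, 1)]
Fold 1: move[0]->L => LRUURDR INVALID (collision), skipped
Fold 2: move[2]->D => RRDURDR INVALID (collision), skipped
Fold 3: move[1]->D => RDUURDR INVALID (collision), skipped
Fold 4: move[4]->D => RRUUDDR INVALID (collision), skipped
Fold 5: move[5]->L => RRUURLR INVALID (collision), skipped

Answer: XXXXX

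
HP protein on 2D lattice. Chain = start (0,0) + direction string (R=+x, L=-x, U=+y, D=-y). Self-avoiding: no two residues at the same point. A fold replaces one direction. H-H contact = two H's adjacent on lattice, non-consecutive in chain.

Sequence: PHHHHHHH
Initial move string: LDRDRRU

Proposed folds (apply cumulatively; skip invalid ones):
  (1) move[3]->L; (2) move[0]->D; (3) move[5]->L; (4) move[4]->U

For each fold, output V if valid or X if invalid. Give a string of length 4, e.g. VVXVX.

Initial: LDRDRRU -> [(0, 0), (-1, 0), (-1, -1), (0, -1), (0, -2), (1, -2), (2, -2), (2, -1)]
Fold 1: move[3]->L => LDRLRRU INVALID (collision), skipped
Fold 2: move[0]->D => DDRDRRU VALID
Fold 3: move[5]->L => DDRDRLU INVALID (collision), skipped
Fold 4: move[4]->U => DDRDURU INVALID (collision), skipped

Answer: XVXX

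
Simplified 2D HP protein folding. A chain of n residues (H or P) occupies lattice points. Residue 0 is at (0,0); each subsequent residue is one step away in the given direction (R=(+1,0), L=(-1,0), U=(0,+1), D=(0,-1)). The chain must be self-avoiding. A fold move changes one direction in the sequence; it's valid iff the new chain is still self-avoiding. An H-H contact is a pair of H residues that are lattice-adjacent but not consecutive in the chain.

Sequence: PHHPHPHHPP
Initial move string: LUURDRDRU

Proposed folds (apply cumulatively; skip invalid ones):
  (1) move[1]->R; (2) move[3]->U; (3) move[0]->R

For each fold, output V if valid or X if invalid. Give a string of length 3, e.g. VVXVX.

Answer: XXV

Derivation:
Initial: LUURDRDRU -> [(0, 0), (-1, 0), (-1, 1), (-1, 2), (0, 2), (0, 1), (1, 1), (1, 0), (2, 0), (2, 1)]
Fold 1: move[1]->R => LRURDRDRU INVALID (collision), skipped
Fold 2: move[3]->U => LUUUDRDRU INVALID (collision), skipped
Fold 3: move[0]->R => RUURDRDRU VALID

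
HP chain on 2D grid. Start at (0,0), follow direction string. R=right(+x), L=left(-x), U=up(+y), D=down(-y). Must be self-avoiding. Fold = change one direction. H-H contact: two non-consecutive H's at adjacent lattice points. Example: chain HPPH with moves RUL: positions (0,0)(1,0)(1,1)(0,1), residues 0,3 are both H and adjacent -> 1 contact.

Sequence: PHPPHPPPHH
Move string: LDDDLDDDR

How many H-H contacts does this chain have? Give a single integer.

Answer: 0

Derivation:
Positions: [(0, 0), (-1, 0), (-1, -1), (-1, -2), (-1, -3), (-2, -3), (-2, -4), (-2, -5), (-2, -6), (-1, -6)]
No H-H contacts found.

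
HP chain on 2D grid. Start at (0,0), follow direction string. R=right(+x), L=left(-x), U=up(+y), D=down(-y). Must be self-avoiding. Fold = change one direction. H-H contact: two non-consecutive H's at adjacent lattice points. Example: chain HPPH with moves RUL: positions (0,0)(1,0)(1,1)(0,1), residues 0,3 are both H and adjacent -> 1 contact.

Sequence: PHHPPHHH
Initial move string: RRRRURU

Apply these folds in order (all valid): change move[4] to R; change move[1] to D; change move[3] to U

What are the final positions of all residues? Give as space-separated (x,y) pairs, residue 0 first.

Initial moves: RRRRURU
Fold: move[4]->R => RRRRRRU (positions: [(0, 0), (1, 0), (2, 0), (3, 0), (4, 0), (5, 0), (6, 0), (6, 1)])
Fold: move[1]->D => RDRRRRU (positions: [(0, 0), (1, 0), (1, -1), (2, -1), (3, -1), (4, -1), (5, -1), (5, 0)])
Fold: move[3]->U => RDRURRU (positions: [(0, 0), (1, 0), (1, -1), (2, -1), (2, 0), (3, 0), (4, 0), (4, 1)])

Answer: (0,0) (1,0) (1,-1) (2,-1) (2,0) (3,0) (4,0) (4,1)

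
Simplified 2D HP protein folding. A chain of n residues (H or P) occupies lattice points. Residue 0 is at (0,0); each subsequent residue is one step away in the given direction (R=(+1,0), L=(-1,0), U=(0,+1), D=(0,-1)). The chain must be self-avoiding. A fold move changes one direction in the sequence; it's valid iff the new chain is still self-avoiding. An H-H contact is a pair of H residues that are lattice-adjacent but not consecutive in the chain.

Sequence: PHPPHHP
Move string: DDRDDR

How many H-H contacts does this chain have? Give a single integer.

Positions: [(0, 0), (0, -1), (0, -2), (1, -2), (1, -3), (1, -4), (2, -4)]
No H-H contacts found.

Answer: 0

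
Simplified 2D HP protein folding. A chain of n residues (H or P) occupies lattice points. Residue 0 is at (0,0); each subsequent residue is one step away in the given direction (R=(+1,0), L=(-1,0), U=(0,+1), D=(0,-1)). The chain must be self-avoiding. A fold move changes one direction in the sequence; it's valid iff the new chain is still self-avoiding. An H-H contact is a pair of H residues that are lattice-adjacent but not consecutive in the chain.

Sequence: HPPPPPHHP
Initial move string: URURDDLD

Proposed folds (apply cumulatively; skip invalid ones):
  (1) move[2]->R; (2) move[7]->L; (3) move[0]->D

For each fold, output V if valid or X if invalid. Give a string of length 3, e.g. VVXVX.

Initial: URURDDLD -> [(0, 0), (0, 1), (1, 1), (1, 2), (2, 2), (2, 1), (2, 0), (1, 0), (1, -1)]
Fold 1: move[2]->R => URRRDDLD VALID
Fold 2: move[7]->L => URRRDDLL VALID
Fold 3: move[0]->D => DRRRDDLL VALID

Answer: VVV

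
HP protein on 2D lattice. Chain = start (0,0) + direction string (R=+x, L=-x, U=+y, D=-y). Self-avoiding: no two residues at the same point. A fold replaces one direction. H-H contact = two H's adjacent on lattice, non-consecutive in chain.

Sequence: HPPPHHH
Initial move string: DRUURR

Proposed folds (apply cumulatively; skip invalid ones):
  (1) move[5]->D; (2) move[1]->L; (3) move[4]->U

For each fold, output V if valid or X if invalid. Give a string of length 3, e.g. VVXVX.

Answer: VXX

Derivation:
Initial: DRUURR -> [(0, 0), (0, -1), (1, -1), (1, 0), (1, 1), (2, 1), (3, 1)]
Fold 1: move[5]->D => DRUURD VALID
Fold 2: move[1]->L => DLUURD INVALID (collision), skipped
Fold 3: move[4]->U => DRUUUD INVALID (collision), skipped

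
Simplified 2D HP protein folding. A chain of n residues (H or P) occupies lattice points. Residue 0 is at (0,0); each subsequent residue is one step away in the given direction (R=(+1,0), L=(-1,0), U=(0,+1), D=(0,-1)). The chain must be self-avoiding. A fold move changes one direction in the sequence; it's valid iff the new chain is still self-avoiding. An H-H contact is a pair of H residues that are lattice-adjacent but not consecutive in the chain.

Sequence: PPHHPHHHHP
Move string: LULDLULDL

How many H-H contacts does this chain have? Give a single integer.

Positions: [(0, 0), (-1, 0), (-1, 1), (-2, 1), (-2, 0), (-3, 0), (-3, 1), (-4, 1), (-4, 0), (-5, 0)]
H-H contact: residue 3 @(-2,1) - residue 6 @(-3, 1)
H-H contact: residue 5 @(-3,0) - residue 8 @(-4, 0)

Answer: 2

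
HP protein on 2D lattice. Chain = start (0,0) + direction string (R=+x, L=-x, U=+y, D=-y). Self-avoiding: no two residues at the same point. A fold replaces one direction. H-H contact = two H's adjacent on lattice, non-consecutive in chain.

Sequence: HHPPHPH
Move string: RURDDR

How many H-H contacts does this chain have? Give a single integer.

Positions: [(0, 0), (1, 0), (1, 1), (2, 1), (2, 0), (2, -1), (3, -1)]
H-H contact: residue 1 @(1,0) - residue 4 @(2, 0)

Answer: 1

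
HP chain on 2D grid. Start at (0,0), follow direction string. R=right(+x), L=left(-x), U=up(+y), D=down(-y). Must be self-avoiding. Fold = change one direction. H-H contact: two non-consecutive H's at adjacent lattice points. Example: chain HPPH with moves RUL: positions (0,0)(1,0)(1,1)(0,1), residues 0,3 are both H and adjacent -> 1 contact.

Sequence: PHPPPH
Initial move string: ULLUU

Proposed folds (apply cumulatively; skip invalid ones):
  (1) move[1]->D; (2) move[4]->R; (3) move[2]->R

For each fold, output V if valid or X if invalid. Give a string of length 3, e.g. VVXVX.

Initial: ULLUU -> [(0, 0), (0, 1), (-1, 1), (-2, 1), (-2, 2), (-2, 3)]
Fold 1: move[1]->D => UDLUU INVALID (collision), skipped
Fold 2: move[4]->R => ULLUR VALID
Fold 3: move[2]->R => ULRUR INVALID (collision), skipped

Answer: XVX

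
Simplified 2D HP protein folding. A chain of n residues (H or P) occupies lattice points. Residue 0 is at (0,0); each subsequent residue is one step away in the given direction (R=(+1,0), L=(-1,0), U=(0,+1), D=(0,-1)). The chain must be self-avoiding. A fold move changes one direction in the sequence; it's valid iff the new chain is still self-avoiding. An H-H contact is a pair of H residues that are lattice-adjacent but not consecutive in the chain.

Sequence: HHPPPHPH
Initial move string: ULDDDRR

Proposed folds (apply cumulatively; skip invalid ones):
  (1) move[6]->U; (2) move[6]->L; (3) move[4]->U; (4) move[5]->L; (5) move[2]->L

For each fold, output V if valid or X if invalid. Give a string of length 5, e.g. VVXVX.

Answer: VXXVV

Derivation:
Initial: ULDDDRR -> [(0, 0), (0, 1), (-1, 1), (-1, 0), (-1, -1), (-1, -2), (0, -2), (1, -2)]
Fold 1: move[6]->U => ULDDDRU VALID
Fold 2: move[6]->L => ULDDDRL INVALID (collision), skipped
Fold 3: move[4]->U => ULDDURU INVALID (collision), skipped
Fold 4: move[5]->L => ULDDDLU VALID
Fold 5: move[2]->L => ULLDDLU VALID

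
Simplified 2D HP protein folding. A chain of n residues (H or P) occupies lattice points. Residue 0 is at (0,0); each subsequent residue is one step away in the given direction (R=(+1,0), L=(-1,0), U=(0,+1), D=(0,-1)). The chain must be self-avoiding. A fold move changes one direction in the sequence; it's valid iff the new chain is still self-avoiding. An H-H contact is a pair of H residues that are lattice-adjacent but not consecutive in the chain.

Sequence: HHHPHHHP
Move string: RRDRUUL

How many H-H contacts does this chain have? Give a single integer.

Answer: 1

Derivation:
Positions: [(0, 0), (1, 0), (2, 0), (2, -1), (3, -1), (3, 0), (3, 1), (2, 1)]
H-H contact: residue 2 @(2,0) - residue 5 @(3, 0)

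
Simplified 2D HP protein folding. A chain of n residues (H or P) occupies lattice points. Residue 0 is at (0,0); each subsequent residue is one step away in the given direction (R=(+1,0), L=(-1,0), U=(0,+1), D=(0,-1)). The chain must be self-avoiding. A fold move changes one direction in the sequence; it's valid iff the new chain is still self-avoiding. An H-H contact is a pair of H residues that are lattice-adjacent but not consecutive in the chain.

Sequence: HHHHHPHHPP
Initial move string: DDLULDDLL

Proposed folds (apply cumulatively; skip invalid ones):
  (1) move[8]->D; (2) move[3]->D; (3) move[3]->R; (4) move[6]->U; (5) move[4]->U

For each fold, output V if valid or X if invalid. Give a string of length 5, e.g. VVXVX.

Answer: VVXXX

Derivation:
Initial: DDLULDDLL -> [(0, 0), (0, -1), (0, -2), (-1, -2), (-1, -1), (-2, -1), (-2, -2), (-2, -3), (-3, -3), (-4, -3)]
Fold 1: move[8]->D => DDLULDDLD VALID
Fold 2: move[3]->D => DDLDLDDLD VALID
Fold 3: move[3]->R => DDLRLDDLD INVALID (collision), skipped
Fold 4: move[6]->U => DDLDLDULD INVALID (collision), skipped
Fold 5: move[4]->U => DDLDUDDLD INVALID (collision), skipped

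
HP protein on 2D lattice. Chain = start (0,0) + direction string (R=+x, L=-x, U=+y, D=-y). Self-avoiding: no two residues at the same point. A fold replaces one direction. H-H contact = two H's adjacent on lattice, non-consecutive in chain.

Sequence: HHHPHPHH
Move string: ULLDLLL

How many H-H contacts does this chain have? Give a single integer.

Answer: 0

Derivation:
Positions: [(0, 0), (0, 1), (-1, 1), (-2, 1), (-2, 0), (-3, 0), (-4, 0), (-5, 0)]
No H-H contacts found.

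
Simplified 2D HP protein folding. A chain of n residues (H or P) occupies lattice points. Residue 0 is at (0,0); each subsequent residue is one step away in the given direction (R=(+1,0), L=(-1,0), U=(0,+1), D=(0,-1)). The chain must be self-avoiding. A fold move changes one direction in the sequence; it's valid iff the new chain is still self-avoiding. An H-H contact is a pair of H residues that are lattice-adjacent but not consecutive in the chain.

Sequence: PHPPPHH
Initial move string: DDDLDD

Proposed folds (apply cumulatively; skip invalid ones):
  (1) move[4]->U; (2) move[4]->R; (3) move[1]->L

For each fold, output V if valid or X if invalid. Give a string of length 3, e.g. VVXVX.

Answer: XXV

Derivation:
Initial: DDDLDD -> [(0, 0), (0, -1), (0, -2), (0, -3), (-1, -3), (-1, -4), (-1, -5)]
Fold 1: move[4]->U => DDDLUD INVALID (collision), skipped
Fold 2: move[4]->R => DDDLRD INVALID (collision), skipped
Fold 3: move[1]->L => DLDLDD VALID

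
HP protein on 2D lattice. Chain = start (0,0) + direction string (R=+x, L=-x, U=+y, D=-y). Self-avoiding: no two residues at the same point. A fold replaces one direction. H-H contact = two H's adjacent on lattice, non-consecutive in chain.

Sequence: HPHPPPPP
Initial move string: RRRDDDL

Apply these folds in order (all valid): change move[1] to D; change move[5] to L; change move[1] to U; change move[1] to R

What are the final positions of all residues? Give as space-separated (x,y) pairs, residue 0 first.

Initial moves: RRRDDDL
Fold: move[1]->D => RDRDDDL (positions: [(0, 0), (1, 0), (1, -1), (2, -1), (2, -2), (2, -3), (2, -4), (1, -4)])
Fold: move[5]->L => RDRDDLL (positions: [(0, 0), (1, 0), (1, -1), (2, -1), (2, -2), (2, -3), (1, -3), (0, -3)])
Fold: move[1]->U => RURDDLL (positions: [(0, 0), (1, 0), (1, 1), (2, 1), (2, 0), (2, -1), (1, -1), (0, -1)])
Fold: move[1]->R => RRRDDLL (positions: [(0, 0), (1, 0), (2, 0), (3, 0), (3, -1), (3, -2), (2, -2), (1, -2)])

Answer: (0,0) (1,0) (2,0) (3,0) (3,-1) (3,-2) (2,-2) (1,-2)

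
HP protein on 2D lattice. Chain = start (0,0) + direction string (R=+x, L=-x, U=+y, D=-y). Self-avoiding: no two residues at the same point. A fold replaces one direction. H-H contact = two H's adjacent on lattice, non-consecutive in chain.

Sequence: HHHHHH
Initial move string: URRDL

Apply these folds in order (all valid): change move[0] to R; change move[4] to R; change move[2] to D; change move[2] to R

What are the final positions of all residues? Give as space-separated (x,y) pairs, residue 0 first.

Initial moves: URRDL
Fold: move[0]->R => RRRDL (positions: [(0, 0), (1, 0), (2, 0), (3, 0), (3, -1), (2, -1)])
Fold: move[4]->R => RRRDR (positions: [(0, 0), (1, 0), (2, 0), (3, 0), (3, -1), (4, -1)])
Fold: move[2]->D => RRDDR (positions: [(0, 0), (1, 0), (2, 0), (2, -1), (2, -2), (3, -2)])
Fold: move[2]->R => RRRDR (positions: [(0, 0), (1, 0), (2, 0), (3, 0), (3, -1), (4, -1)])

Answer: (0,0) (1,0) (2,0) (3,0) (3,-1) (4,-1)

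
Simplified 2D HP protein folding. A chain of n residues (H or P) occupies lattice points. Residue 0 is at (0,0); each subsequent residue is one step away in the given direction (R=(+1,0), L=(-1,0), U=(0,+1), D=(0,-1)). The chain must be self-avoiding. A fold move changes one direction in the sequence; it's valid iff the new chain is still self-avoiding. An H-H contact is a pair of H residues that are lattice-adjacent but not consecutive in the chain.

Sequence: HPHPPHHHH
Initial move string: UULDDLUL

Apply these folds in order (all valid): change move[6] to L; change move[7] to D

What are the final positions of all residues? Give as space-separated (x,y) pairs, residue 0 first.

Answer: (0,0) (0,1) (0,2) (-1,2) (-1,1) (-1,0) (-2,0) (-3,0) (-3,-1)

Derivation:
Initial moves: UULDDLUL
Fold: move[6]->L => UULDDLLL (positions: [(0, 0), (0, 1), (0, 2), (-1, 2), (-1, 1), (-1, 0), (-2, 0), (-3, 0), (-4, 0)])
Fold: move[7]->D => UULDDLLD (positions: [(0, 0), (0, 1), (0, 2), (-1, 2), (-1, 1), (-1, 0), (-2, 0), (-3, 0), (-3, -1)])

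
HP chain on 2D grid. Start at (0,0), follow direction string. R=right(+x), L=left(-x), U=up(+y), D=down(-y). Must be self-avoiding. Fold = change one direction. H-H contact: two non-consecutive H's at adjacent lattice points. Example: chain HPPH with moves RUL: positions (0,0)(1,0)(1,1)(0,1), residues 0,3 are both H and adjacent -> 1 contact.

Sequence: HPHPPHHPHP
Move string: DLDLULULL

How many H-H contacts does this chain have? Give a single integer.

Answer: 1

Derivation:
Positions: [(0, 0), (0, -1), (-1, -1), (-1, -2), (-2, -2), (-2, -1), (-3, -1), (-3, 0), (-4, 0), (-5, 0)]
H-H contact: residue 2 @(-1,-1) - residue 5 @(-2, -1)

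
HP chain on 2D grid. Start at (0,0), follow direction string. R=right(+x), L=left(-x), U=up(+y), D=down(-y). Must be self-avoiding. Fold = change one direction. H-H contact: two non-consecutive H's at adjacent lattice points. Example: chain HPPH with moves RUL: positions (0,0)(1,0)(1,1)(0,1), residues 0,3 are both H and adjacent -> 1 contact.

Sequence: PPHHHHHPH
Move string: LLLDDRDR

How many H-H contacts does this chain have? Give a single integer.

Answer: 0

Derivation:
Positions: [(0, 0), (-1, 0), (-2, 0), (-3, 0), (-3, -1), (-3, -2), (-2, -2), (-2, -3), (-1, -3)]
No H-H contacts found.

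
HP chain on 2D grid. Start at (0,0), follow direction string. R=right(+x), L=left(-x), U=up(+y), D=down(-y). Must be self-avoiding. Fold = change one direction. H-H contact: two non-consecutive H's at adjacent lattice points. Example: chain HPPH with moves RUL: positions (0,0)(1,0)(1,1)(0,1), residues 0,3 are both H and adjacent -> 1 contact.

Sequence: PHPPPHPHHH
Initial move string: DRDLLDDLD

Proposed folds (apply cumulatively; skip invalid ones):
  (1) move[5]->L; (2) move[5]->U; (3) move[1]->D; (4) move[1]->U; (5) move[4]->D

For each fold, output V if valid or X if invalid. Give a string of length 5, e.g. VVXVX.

Answer: VXVXV

Derivation:
Initial: DRDLLDDLD -> [(0, 0), (0, -1), (1, -1), (1, -2), (0, -2), (-1, -2), (-1, -3), (-1, -4), (-2, -4), (-2, -5)]
Fold 1: move[5]->L => DRDLLLDLD VALID
Fold 2: move[5]->U => DRDLLUDLD INVALID (collision), skipped
Fold 3: move[1]->D => DDDLLLDLD VALID
Fold 4: move[1]->U => DUDLLLDLD INVALID (collision), skipped
Fold 5: move[4]->D => DDDLDLDLD VALID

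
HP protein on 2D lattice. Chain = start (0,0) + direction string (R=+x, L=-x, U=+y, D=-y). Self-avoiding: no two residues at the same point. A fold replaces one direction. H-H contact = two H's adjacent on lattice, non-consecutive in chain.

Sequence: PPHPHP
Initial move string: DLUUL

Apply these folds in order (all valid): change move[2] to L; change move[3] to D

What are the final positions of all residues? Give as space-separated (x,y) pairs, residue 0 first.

Initial moves: DLUUL
Fold: move[2]->L => DLLUL (positions: [(0, 0), (0, -1), (-1, -1), (-2, -1), (-2, 0), (-3, 0)])
Fold: move[3]->D => DLLDL (positions: [(0, 0), (0, -1), (-1, -1), (-2, -1), (-2, -2), (-3, -2)])

Answer: (0,0) (0,-1) (-1,-1) (-2,-1) (-2,-2) (-3,-2)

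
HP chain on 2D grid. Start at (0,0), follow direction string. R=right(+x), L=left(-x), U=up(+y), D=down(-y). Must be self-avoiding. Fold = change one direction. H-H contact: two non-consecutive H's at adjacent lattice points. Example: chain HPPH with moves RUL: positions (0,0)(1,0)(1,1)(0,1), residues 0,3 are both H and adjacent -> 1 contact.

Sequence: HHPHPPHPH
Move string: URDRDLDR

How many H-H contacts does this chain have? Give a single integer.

Answer: 2

Derivation:
Positions: [(0, 0), (0, 1), (1, 1), (1, 0), (2, 0), (2, -1), (1, -1), (1, -2), (2, -2)]
H-H contact: residue 0 @(0,0) - residue 3 @(1, 0)
H-H contact: residue 3 @(1,0) - residue 6 @(1, -1)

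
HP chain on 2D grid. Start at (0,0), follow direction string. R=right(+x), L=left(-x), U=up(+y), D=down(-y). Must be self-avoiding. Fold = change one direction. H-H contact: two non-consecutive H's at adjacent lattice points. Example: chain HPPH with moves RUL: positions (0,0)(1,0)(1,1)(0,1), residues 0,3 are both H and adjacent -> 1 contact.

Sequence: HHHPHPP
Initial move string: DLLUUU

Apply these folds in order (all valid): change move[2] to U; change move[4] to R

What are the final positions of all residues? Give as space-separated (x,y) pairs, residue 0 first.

Answer: (0,0) (0,-1) (-1,-1) (-1,0) (-1,1) (0,1) (0,2)

Derivation:
Initial moves: DLLUUU
Fold: move[2]->U => DLUUUU (positions: [(0, 0), (0, -1), (-1, -1), (-1, 0), (-1, 1), (-1, 2), (-1, 3)])
Fold: move[4]->R => DLUURU (positions: [(0, 0), (0, -1), (-1, -1), (-1, 0), (-1, 1), (0, 1), (0, 2)])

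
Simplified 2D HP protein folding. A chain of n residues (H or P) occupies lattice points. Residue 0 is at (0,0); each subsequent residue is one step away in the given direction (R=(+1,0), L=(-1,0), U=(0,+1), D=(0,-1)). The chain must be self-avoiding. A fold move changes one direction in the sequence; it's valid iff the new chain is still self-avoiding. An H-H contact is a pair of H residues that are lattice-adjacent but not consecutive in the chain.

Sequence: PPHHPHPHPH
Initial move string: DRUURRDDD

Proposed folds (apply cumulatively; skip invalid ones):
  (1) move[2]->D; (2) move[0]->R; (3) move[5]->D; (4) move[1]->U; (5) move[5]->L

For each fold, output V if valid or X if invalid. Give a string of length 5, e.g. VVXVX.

Answer: XVVVX

Derivation:
Initial: DRUURRDDD -> [(0, 0), (0, -1), (1, -1), (1, 0), (1, 1), (2, 1), (3, 1), (3, 0), (3, -1), (3, -2)]
Fold 1: move[2]->D => DRDURRDDD INVALID (collision), skipped
Fold 2: move[0]->R => RRUURRDDD VALID
Fold 3: move[5]->D => RRUURDDDD VALID
Fold 4: move[1]->U => RUUURDDDD VALID
Fold 5: move[5]->L => RUUURLDDD INVALID (collision), skipped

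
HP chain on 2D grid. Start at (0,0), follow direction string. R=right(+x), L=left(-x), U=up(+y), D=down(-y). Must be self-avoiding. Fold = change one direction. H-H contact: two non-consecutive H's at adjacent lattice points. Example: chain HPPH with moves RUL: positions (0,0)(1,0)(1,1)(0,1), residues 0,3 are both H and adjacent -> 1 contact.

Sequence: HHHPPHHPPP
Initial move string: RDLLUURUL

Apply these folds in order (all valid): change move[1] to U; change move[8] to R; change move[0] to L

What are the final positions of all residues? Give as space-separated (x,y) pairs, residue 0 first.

Answer: (0,0) (-1,0) (-1,1) (-2,1) (-3,1) (-3,2) (-3,3) (-2,3) (-2,4) (-1,4)

Derivation:
Initial moves: RDLLUURUL
Fold: move[1]->U => RULLUURUL (positions: [(0, 0), (1, 0), (1, 1), (0, 1), (-1, 1), (-1, 2), (-1, 3), (0, 3), (0, 4), (-1, 4)])
Fold: move[8]->R => RULLUURUR (positions: [(0, 0), (1, 0), (1, 1), (0, 1), (-1, 1), (-1, 2), (-1, 3), (0, 3), (0, 4), (1, 4)])
Fold: move[0]->L => LULLUURUR (positions: [(0, 0), (-1, 0), (-1, 1), (-2, 1), (-3, 1), (-3, 2), (-3, 3), (-2, 3), (-2, 4), (-1, 4)])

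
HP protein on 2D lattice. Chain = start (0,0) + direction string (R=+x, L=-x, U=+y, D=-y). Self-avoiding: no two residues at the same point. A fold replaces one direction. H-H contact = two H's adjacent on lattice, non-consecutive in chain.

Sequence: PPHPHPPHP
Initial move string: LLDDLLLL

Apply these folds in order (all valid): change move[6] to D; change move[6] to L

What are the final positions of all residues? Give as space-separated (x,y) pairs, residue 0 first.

Answer: (0,0) (-1,0) (-2,0) (-2,-1) (-2,-2) (-3,-2) (-4,-2) (-5,-2) (-6,-2)

Derivation:
Initial moves: LLDDLLLL
Fold: move[6]->D => LLDDLLDL (positions: [(0, 0), (-1, 0), (-2, 0), (-2, -1), (-2, -2), (-3, -2), (-4, -2), (-4, -3), (-5, -3)])
Fold: move[6]->L => LLDDLLLL (positions: [(0, 0), (-1, 0), (-2, 0), (-2, -1), (-2, -2), (-3, -2), (-4, -2), (-5, -2), (-6, -2)])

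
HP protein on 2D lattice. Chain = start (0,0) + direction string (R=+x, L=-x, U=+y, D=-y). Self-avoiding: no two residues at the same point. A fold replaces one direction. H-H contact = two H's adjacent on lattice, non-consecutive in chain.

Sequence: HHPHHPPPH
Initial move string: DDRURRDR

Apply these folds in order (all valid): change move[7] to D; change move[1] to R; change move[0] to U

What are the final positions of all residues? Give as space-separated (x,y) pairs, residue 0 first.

Answer: (0,0) (0,1) (1,1) (2,1) (2,2) (3,2) (4,2) (4,1) (4,0)

Derivation:
Initial moves: DDRURRDR
Fold: move[7]->D => DDRURRDD (positions: [(0, 0), (0, -1), (0, -2), (1, -2), (1, -1), (2, -1), (3, -1), (3, -2), (3, -3)])
Fold: move[1]->R => DRRURRDD (positions: [(0, 0), (0, -1), (1, -1), (2, -1), (2, 0), (3, 0), (4, 0), (4, -1), (4, -2)])
Fold: move[0]->U => URRURRDD (positions: [(0, 0), (0, 1), (1, 1), (2, 1), (2, 2), (3, 2), (4, 2), (4, 1), (4, 0)])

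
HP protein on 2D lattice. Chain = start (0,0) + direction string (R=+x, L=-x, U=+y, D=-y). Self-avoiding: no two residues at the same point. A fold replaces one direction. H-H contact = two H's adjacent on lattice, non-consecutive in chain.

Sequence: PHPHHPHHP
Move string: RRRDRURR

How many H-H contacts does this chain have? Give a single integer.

Answer: 1

Derivation:
Positions: [(0, 0), (1, 0), (2, 0), (3, 0), (3, -1), (4, -1), (4, 0), (5, 0), (6, 0)]
H-H contact: residue 3 @(3,0) - residue 6 @(4, 0)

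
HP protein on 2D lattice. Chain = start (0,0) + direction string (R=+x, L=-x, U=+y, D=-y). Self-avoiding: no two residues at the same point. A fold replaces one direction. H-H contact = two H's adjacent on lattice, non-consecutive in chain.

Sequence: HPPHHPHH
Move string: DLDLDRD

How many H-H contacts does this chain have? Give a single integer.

Answer: 1

Derivation:
Positions: [(0, 0), (0, -1), (-1, -1), (-1, -2), (-2, -2), (-2, -3), (-1, -3), (-1, -4)]
H-H contact: residue 3 @(-1,-2) - residue 6 @(-1, -3)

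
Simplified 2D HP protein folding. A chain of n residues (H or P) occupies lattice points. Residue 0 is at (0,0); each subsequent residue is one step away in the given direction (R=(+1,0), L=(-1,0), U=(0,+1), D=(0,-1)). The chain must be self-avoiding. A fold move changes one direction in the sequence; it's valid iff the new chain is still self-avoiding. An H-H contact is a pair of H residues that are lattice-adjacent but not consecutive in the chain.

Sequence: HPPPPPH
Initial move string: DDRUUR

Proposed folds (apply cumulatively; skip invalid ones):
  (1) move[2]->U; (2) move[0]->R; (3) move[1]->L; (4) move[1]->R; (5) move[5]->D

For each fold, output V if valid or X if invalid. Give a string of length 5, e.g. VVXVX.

Answer: XVXVX

Derivation:
Initial: DDRUUR -> [(0, 0), (0, -1), (0, -2), (1, -2), (1, -1), (1, 0), (2, 0)]
Fold 1: move[2]->U => DDUUUR INVALID (collision), skipped
Fold 2: move[0]->R => RDRUUR VALID
Fold 3: move[1]->L => RLRUUR INVALID (collision), skipped
Fold 4: move[1]->R => RRRUUR VALID
Fold 5: move[5]->D => RRRUUD INVALID (collision), skipped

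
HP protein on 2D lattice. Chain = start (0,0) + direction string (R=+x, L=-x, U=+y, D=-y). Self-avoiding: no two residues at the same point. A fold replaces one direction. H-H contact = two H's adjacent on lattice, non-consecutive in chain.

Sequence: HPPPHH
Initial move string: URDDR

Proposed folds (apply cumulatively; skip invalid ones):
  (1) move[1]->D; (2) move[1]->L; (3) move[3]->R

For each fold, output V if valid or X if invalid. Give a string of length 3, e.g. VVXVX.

Initial: URDDR -> [(0, 0), (0, 1), (1, 1), (1, 0), (1, -1), (2, -1)]
Fold 1: move[1]->D => UDDDR INVALID (collision), skipped
Fold 2: move[1]->L => ULDDR VALID
Fold 3: move[3]->R => ULDRR INVALID (collision), skipped

Answer: XVX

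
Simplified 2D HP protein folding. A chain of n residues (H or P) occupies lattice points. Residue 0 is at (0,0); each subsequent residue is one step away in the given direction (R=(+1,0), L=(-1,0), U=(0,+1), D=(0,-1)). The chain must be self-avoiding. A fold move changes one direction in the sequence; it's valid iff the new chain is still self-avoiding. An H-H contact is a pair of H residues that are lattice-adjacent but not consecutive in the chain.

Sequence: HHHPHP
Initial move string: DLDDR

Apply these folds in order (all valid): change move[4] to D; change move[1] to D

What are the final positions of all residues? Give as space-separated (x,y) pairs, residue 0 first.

Answer: (0,0) (0,-1) (0,-2) (0,-3) (0,-4) (0,-5)

Derivation:
Initial moves: DLDDR
Fold: move[4]->D => DLDDD (positions: [(0, 0), (0, -1), (-1, -1), (-1, -2), (-1, -3), (-1, -4)])
Fold: move[1]->D => DDDDD (positions: [(0, 0), (0, -1), (0, -2), (0, -3), (0, -4), (0, -5)])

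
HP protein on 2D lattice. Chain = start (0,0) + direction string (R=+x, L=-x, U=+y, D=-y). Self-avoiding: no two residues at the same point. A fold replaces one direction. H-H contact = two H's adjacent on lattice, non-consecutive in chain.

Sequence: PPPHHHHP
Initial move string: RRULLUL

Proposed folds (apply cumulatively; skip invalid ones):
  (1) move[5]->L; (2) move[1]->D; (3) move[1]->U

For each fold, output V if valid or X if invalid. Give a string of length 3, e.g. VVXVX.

Answer: VXV

Derivation:
Initial: RRULLUL -> [(0, 0), (1, 0), (2, 0), (2, 1), (1, 1), (0, 1), (0, 2), (-1, 2)]
Fold 1: move[5]->L => RRULLLL VALID
Fold 2: move[1]->D => RDULLLL INVALID (collision), skipped
Fold 3: move[1]->U => RUULLLL VALID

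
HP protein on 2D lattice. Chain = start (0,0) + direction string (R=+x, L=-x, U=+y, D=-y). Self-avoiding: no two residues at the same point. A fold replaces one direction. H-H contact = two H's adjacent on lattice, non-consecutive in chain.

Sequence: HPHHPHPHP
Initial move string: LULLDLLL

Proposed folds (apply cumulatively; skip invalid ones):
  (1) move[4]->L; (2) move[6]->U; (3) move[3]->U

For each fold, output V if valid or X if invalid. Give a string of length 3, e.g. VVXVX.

Answer: VVV

Derivation:
Initial: LULLDLLL -> [(0, 0), (-1, 0), (-1, 1), (-2, 1), (-3, 1), (-3, 0), (-4, 0), (-5, 0), (-6, 0)]
Fold 1: move[4]->L => LULLLLLL VALID
Fold 2: move[6]->U => LULLLLUL VALID
Fold 3: move[3]->U => LULULLUL VALID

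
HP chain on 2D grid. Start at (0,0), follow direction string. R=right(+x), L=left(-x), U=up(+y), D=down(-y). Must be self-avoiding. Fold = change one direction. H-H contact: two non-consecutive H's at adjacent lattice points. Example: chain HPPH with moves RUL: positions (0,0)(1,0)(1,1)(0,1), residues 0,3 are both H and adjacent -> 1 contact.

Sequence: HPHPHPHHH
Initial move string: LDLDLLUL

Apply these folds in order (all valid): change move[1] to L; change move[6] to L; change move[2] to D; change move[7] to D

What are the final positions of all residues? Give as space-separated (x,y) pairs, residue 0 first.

Initial moves: LDLDLLUL
Fold: move[1]->L => LLLDLLUL (positions: [(0, 0), (-1, 0), (-2, 0), (-3, 0), (-3, -1), (-4, -1), (-5, -1), (-5, 0), (-6, 0)])
Fold: move[6]->L => LLLDLLLL (positions: [(0, 0), (-1, 0), (-2, 0), (-3, 0), (-3, -1), (-4, -1), (-5, -1), (-6, -1), (-7, -1)])
Fold: move[2]->D => LLDDLLLL (positions: [(0, 0), (-1, 0), (-2, 0), (-2, -1), (-2, -2), (-3, -2), (-4, -2), (-5, -2), (-6, -2)])
Fold: move[7]->D => LLDDLLLD (positions: [(0, 0), (-1, 0), (-2, 0), (-2, -1), (-2, -2), (-3, -2), (-4, -2), (-5, -2), (-5, -3)])

Answer: (0,0) (-1,0) (-2,0) (-2,-1) (-2,-2) (-3,-2) (-4,-2) (-5,-2) (-5,-3)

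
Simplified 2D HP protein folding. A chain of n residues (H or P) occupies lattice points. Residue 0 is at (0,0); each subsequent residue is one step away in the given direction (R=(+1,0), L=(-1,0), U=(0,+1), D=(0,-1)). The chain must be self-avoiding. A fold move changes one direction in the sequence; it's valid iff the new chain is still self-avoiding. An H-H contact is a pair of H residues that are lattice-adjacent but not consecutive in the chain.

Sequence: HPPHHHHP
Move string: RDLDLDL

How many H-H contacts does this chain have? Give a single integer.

Answer: 1

Derivation:
Positions: [(0, 0), (1, 0), (1, -1), (0, -1), (0, -2), (-1, -2), (-1, -3), (-2, -3)]
H-H contact: residue 0 @(0,0) - residue 3 @(0, -1)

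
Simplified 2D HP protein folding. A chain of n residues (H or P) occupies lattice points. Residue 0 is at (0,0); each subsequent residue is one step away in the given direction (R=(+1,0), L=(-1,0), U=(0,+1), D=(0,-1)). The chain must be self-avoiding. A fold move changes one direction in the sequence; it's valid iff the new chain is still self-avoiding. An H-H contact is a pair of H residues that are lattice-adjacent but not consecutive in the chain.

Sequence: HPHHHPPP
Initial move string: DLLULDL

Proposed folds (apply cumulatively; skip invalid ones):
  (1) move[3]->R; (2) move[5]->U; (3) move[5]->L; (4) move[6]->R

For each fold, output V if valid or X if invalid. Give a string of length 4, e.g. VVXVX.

Initial: DLLULDL -> [(0, 0), (0, -1), (-1, -1), (-2, -1), (-2, 0), (-3, 0), (-3, -1), (-4, -1)]
Fold 1: move[3]->R => DLLRLDL INVALID (collision), skipped
Fold 2: move[5]->U => DLLULUL VALID
Fold 3: move[5]->L => DLLULLL VALID
Fold 4: move[6]->R => DLLULLR INVALID (collision), skipped

Answer: XVVX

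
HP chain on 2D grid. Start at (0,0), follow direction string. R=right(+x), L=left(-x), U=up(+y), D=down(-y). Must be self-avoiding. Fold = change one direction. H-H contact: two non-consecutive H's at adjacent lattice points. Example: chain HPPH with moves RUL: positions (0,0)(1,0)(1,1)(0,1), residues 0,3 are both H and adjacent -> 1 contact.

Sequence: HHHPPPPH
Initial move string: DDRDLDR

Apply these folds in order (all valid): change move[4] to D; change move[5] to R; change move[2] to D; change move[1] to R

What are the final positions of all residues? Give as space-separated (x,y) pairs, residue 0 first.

Initial moves: DDRDLDR
Fold: move[4]->D => DDRDDDR (positions: [(0, 0), (0, -1), (0, -2), (1, -2), (1, -3), (1, -4), (1, -5), (2, -5)])
Fold: move[5]->R => DDRDDRR (positions: [(0, 0), (0, -1), (0, -2), (1, -2), (1, -3), (1, -4), (2, -4), (3, -4)])
Fold: move[2]->D => DDDDDRR (positions: [(0, 0), (0, -1), (0, -2), (0, -3), (0, -4), (0, -5), (1, -5), (2, -5)])
Fold: move[1]->R => DRDDDRR (positions: [(0, 0), (0, -1), (1, -1), (1, -2), (1, -3), (1, -4), (2, -4), (3, -4)])

Answer: (0,0) (0,-1) (1,-1) (1,-2) (1,-3) (1,-4) (2,-4) (3,-4)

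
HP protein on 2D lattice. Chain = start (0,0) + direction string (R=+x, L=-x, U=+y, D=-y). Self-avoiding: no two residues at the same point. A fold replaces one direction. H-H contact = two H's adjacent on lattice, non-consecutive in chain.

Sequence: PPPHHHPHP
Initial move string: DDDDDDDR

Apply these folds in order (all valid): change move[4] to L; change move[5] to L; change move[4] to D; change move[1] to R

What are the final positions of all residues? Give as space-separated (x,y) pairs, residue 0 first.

Answer: (0,0) (0,-1) (1,-1) (1,-2) (1,-3) (1,-4) (0,-4) (0,-5) (1,-5)

Derivation:
Initial moves: DDDDDDDR
Fold: move[4]->L => DDDDLDDR (positions: [(0, 0), (0, -1), (0, -2), (0, -3), (0, -4), (-1, -4), (-1, -5), (-1, -6), (0, -6)])
Fold: move[5]->L => DDDDLLDR (positions: [(0, 0), (0, -1), (0, -2), (0, -3), (0, -4), (-1, -4), (-2, -4), (-2, -5), (-1, -5)])
Fold: move[4]->D => DDDDDLDR (positions: [(0, 0), (0, -1), (0, -2), (0, -3), (0, -4), (0, -5), (-1, -5), (-1, -6), (0, -6)])
Fold: move[1]->R => DRDDDLDR (positions: [(0, 0), (0, -1), (1, -1), (1, -2), (1, -3), (1, -4), (0, -4), (0, -5), (1, -5)])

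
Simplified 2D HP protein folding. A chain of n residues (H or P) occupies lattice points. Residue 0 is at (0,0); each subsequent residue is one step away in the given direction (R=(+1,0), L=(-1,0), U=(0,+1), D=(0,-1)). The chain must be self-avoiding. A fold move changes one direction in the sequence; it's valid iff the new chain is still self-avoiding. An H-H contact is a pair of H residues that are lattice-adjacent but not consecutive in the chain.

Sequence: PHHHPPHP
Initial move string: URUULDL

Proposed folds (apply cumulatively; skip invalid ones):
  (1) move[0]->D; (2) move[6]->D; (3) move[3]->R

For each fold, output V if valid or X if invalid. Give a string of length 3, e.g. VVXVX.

Answer: XXX

Derivation:
Initial: URUULDL -> [(0, 0), (0, 1), (1, 1), (1, 2), (1, 3), (0, 3), (0, 2), (-1, 2)]
Fold 1: move[0]->D => DRUULDL INVALID (collision), skipped
Fold 2: move[6]->D => URUULDD INVALID (collision), skipped
Fold 3: move[3]->R => URURLDL INVALID (collision), skipped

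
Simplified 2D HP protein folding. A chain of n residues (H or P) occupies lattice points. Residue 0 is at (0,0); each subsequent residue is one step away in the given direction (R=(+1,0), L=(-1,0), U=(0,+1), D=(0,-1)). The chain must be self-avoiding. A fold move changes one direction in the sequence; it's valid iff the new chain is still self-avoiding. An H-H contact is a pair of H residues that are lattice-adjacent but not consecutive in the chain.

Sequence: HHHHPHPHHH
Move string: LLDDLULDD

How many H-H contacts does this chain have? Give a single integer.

Answer: 1

Derivation:
Positions: [(0, 0), (-1, 0), (-2, 0), (-2, -1), (-2, -2), (-3, -2), (-3, -1), (-4, -1), (-4, -2), (-4, -3)]
H-H contact: residue 5 @(-3,-2) - residue 8 @(-4, -2)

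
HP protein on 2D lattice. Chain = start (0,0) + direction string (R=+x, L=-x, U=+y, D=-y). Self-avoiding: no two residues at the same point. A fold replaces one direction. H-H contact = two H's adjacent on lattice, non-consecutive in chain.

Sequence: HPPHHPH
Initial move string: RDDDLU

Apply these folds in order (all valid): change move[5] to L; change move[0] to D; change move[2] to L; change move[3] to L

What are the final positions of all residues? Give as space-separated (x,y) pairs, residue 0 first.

Initial moves: RDDDLU
Fold: move[5]->L => RDDDLL (positions: [(0, 0), (1, 0), (1, -1), (1, -2), (1, -3), (0, -3), (-1, -3)])
Fold: move[0]->D => DDDDLL (positions: [(0, 0), (0, -1), (0, -2), (0, -3), (0, -4), (-1, -4), (-2, -4)])
Fold: move[2]->L => DDLDLL (positions: [(0, 0), (0, -1), (0, -2), (-1, -2), (-1, -3), (-2, -3), (-3, -3)])
Fold: move[3]->L => DDLLLL (positions: [(0, 0), (0, -1), (0, -2), (-1, -2), (-2, -2), (-3, -2), (-4, -2)])

Answer: (0,0) (0,-1) (0,-2) (-1,-2) (-2,-2) (-3,-2) (-4,-2)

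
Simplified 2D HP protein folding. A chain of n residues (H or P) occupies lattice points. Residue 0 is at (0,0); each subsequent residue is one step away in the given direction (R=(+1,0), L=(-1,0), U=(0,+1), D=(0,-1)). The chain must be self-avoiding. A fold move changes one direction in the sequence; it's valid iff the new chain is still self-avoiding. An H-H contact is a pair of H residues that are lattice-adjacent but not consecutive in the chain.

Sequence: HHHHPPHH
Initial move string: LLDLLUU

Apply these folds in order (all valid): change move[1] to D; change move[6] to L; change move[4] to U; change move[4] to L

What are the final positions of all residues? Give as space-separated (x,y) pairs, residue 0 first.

Answer: (0,0) (-1,0) (-1,-1) (-1,-2) (-2,-2) (-3,-2) (-3,-1) (-4,-1)

Derivation:
Initial moves: LLDLLUU
Fold: move[1]->D => LDDLLUU (positions: [(0, 0), (-1, 0), (-1, -1), (-1, -2), (-2, -2), (-3, -2), (-3, -1), (-3, 0)])
Fold: move[6]->L => LDDLLUL (positions: [(0, 0), (-1, 0), (-1, -1), (-1, -2), (-2, -2), (-3, -2), (-3, -1), (-4, -1)])
Fold: move[4]->U => LDDLUUL (positions: [(0, 0), (-1, 0), (-1, -1), (-1, -2), (-2, -2), (-2, -1), (-2, 0), (-3, 0)])
Fold: move[4]->L => LDDLLUL (positions: [(0, 0), (-1, 0), (-1, -1), (-1, -2), (-2, -2), (-3, -2), (-3, -1), (-4, -1)])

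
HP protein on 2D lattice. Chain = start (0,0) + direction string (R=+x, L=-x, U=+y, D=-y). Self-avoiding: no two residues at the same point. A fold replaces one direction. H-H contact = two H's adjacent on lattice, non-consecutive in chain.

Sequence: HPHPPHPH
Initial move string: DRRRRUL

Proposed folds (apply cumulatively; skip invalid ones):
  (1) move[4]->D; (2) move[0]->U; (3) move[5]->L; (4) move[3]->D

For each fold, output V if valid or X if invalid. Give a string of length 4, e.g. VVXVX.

Initial: DRRRRUL -> [(0, 0), (0, -1), (1, -1), (2, -1), (3, -1), (4, -1), (4, 0), (3, 0)]
Fold 1: move[4]->D => DRRRDUL INVALID (collision), skipped
Fold 2: move[0]->U => URRRRUL VALID
Fold 3: move[5]->L => URRRRLL INVALID (collision), skipped
Fold 4: move[3]->D => URRDRUL INVALID (collision), skipped

Answer: XVXX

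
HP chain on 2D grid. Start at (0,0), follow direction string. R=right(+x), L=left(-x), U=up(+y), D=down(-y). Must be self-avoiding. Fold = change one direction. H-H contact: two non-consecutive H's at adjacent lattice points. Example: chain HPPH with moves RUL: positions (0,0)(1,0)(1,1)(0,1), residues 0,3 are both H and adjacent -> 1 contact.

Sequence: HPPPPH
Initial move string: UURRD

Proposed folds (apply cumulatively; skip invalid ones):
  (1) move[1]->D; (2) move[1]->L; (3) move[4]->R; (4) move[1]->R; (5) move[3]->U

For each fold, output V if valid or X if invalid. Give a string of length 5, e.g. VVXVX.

Initial: UURRD -> [(0, 0), (0, 1), (0, 2), (1, 2), (2, 2), (2, 1)]
Fold 1: move[1]->D => UDRRD INVALID (collision), skipped
Fold 2: move[1]->L => ULRRD INVALID (collision), skipped
Fold 3: move[4]->R => UURRR VALID
Fold 4: move[1]->R => URRRR VALID
Fold 5: move[3]->U => URRUR VALID

Answer: XXVVV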